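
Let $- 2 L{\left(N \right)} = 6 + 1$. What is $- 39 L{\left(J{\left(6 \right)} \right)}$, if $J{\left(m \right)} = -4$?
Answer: $\frac{273}{2} \approx 136.5$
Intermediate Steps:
$L{\left(N \right)} = - \frac{7}{2}$ ($L{\left(N \right)} = - \frac{6 + 1}{2} = \left(- \frac{1}{2}\right) 7 = - \frac{7}{2}$)
$- 39 L{\left(J{\left(6 \right)} \right)} = \left(-39\right) \left(- \frac{7}{2}\right) = \frac{273}{2}$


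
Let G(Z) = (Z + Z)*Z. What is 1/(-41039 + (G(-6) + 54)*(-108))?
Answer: -1/54647 ≈ -1.8299e-5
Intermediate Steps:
G(Z) = 2*Z² (G(Z) = (2*Z)*Z = 2*Z²)
1/(-41039 + (G(-6) + 54)*(-108)) = 1/(-41039 + (2*(-6)² + 54)*(-108)) = 1/(-41039 + (2*36 + 54)*(-108)) = 1/(-41039 + (72 + 54)*(-108)) = 1/(-41039 + 126*(-108)) = 1/(-41039 - 13608) = 1/(-54647) = -1/54647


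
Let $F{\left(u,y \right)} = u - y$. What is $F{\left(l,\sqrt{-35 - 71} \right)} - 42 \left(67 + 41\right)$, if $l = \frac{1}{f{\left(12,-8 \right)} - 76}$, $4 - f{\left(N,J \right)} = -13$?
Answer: $- \frac{267625}{59} - i \sqrt{106} \approx -4536.0 - 10.296 i$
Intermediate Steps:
$f{\left(N,J \right)} = 17$ ($f{\left(N,J \right)} = 4 - -13 = 4 + 13 = 17$)
$l = - \frac{1}{59}$ ($l = \frac{1}{17 - 76} = \frac{1}{-59} = - \frac{1}{59} \approx -0.016949$)
$F{\left(l,\sqrt{-35 - 71} \right)} - 42 \left(67 + 41\right) = \left(- \frac{1}{59} - \sqrt{-35 - 71}\right) - 42 \left(67 + 41\right) = \left(- \frac{1}{59} - \sqrt{-106}\right) - 42 \cdot 108 = \left(- \frac{1}{59} - i \sqrt{106}\right) - 4536 = - \frac{267625}{59} - i \sqrt{106}$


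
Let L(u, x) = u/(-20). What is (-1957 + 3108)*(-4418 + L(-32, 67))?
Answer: -25416382/5 ≈ -5.0833e+6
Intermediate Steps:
L(u, x) = -u/20 (L(u, x) = u*(-1/20) = -u/20)
(-1957 + 3108)*(-4418 + L(-32, 67)) = (-1957 + 3108)*(-4418 - 1/20*(-32)) = 1151*(-4418 + 8/5) = 1151*(-22082/5) = -25416382/5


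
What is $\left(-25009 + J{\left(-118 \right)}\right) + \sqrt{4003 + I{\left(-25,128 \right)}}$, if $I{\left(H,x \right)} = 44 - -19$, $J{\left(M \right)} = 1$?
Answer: $-25008 + \sqrt{4066} \approx -24944.0$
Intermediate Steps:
$I{\left(H,x \right)} = 63$ ($I{\left(H,x \right)} = 44 + 19 = 63$)
$\left(-25009 + J{\left(-118 \right)}\right) + \sqrt{4003 + I{\left(-25,128 \right)}} = \left(-25009 + 1\right) + \sqrt{4003 + 63} = -25008 + \sqrt{4066}$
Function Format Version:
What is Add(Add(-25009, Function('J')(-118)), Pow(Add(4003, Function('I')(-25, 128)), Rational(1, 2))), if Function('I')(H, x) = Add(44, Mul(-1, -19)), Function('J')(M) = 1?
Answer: Add(-25008, Pow(4066, Rational(1, 2))) ≈ -24944.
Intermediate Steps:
Function('I')(H, x) = 63 (Function('I')(H, x) = Add(44, 19) = 63)
Add(Add(-25009, Function('J')(-118)), Pow(Add(4003, Function('I')(-25, 128)), Rational(1, 2))) = Add(Add(-25009, 1), Pow(Add(4003, 63), Rational(1, 2))) = Add(-25008, Pow(4066, Rational(1, 2)))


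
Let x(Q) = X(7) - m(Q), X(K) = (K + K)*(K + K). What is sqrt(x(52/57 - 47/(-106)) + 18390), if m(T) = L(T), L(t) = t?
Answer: sqrt(678446639682)/6042 ≈ 136.33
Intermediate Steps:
m(T) = T
X(K) = 4*K**2 (X(K) = (2*K)*(2*K) = 4*K**2)
x(Q) = 196 - Q (x(Q) = 4*7**2 - Q = 4*49 - Q = 196 - Q)
sqrt(x(52/57 - 47/(-106)) + 18390) = sqrt((196 - (52/57 - 47/(-106))) + 18390) = sqrt((196 - (52*(1/57) - 47*(-1/106))) + 18390) = sqrt((196 - (52/57 + 47/106)) + 18390) = sqrt((196 - 1*8191/6042) + 18390) = sqrt((196 - 8191/6042) + 18390) = sqrt(1176041/6042 + 18390) = sqrt(112288421/6042) = sqrt(678446639682)/6042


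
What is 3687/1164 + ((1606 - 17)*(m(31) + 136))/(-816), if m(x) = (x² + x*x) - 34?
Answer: -77928619/19788 ≈ -3938.2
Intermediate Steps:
m(x) = -34 + 2*x² (m(x) = (x² + x²) - 34 = 2*x² - 34 = -34 + 2*x²)
3687/1164 + ((1606 - 17)*(m(31) + 136))/(-816) = 3687/1164 + ((1606 - 17)*((-34 + 2*31²) + 136))/(-816) = 3687*(1/1164) + (1589*((-34 + 2*961) + 136))*(-1/816) = 1229/388 + (1589*((-34 + 1922) + 136))*(-1/816) = 1229/388 + (1589*(1888 + 136))*(-1/816) = 1229/388 + (1589*2024)*(-1/816) = 1229/388 + 3216136*(-1/816) = 1229/388 - 402017/102 = -77928619/19788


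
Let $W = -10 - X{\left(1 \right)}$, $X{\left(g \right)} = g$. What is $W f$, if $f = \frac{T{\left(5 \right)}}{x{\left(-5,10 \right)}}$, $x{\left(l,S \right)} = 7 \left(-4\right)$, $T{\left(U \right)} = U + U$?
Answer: $\frac{55}{14} \approx 3.9286$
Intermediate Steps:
$T{\left(U \right)} = 2 U$
$x{\left(l,S \right)} = -28$
$W = -11$ ($W = -10 - 1 = -11$)
$f = - \frac{5}{14}$ ($f = \frac{2 \cdot 5}{-28} = 10 \left(- \frac{1}{28}\right) = - \frac{5}{14} \approx -0.35714$)
$W f = \left(-11\right) \left(- \frac{5}{14}\right) = \frac{55}{14}$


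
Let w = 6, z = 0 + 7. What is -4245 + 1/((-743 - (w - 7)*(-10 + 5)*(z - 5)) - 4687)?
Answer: -23092801/5440 ≈ -4245.0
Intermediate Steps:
z = 7
-4245 + 1/((-743 - (w - 7)*(-10 + 5)*(z - 5)) - 4687) = -4245 + 1/((-743 - (6 - 7)*(-10 + 5)*(7 - 5)) - 4687) = -4245 + 1/((-743 - (-1)*(-5*2)) - 4687) = -4245 + 1/((-743 - (-1)*(-10)) - 4687) = -4245 + 1/((-743 - 1*10) - 4687) = -4245 + 1/((-743 - 10) - 4687) = -4245 + 1/(-753 - 4687) = -4245 + 1/(-5440) = -4245 - 1/5440 = -23092801/5440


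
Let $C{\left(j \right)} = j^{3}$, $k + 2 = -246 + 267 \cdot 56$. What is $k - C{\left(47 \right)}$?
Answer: $-89119$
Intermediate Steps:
$k = 14704$ ($k = -2 + \left(-246 + 267 \cdot 56\right) = -2 + \left(-246 + 14952\right) = -2 + 14706 = 14704$)
$k - C{\left(47 \right)} = 14704 - 47^{3} = 14704 - 103823 = -89119$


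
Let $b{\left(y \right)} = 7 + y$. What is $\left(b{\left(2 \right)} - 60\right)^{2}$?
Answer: $2601$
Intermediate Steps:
$\left(b{\left(2 \right)} - 60\right)^{2} = \left(\left(7 + 2\right) - 60\right)^{2} = \left(9 - 60\right)^{2} = \left(-51\right)^{2} = 2601$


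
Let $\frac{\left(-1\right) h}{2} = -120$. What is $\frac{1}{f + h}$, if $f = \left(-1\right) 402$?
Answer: $- \frac{1}{162} \approx -0.0061728$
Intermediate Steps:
$h = 240$ ($h = \left(-2\right) \left(-120\right) = 240$)
$f = -402$
$\frac{1}{f + h} = \frac{1}{-402 + 240} = \frac{1}{-162} = - \frac{1}{162}$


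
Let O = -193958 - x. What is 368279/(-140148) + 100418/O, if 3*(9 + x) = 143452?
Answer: -309332536013/101649204252 ≈ -3.0431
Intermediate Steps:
x = 143425/3 (x = -9 + (⅓)*143452 = -9 + 143452/3 = 143425/3 ≈ 47808.)
O = -725299/3 (O = -193958 - 1*143425/3 = -193958 - 143425/3 = -725299/3 ≈ -2.4177e+5)
368279/(-140148) + 100418/O = 368279/(-140148) + 100418/(-725299/3) = 368279*(-1/140148) + 100418*(-3/725299) = -368279/140148 - 301254/725299 = -309332536013/101649204252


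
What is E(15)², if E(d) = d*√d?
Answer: 3375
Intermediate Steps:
E(d) = d^(3/2)
E(15)² = (15^(3/2))² = (15*√15)² = 3375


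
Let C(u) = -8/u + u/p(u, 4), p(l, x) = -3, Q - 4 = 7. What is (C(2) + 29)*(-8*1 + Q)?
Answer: 73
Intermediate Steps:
Q = 11 (Q = 4 + 7 = 11)
C(u) = -8/u - u/3 (C(u) = -8/u + u/(-3) = -8/u + u*(-⅓) = -8/u - u/3)
(C(2) + 29)*(-8*1 + Q) = ((-8/2 - ⅓*2) + 29)*(-8*1 + 11) = ((-8*½ - ⅔) + 29)*(-8 + 11) = ((-4 - ⅔) + 29)*3 = (-14/3 + 29)*3 = (73/3)*3 = 73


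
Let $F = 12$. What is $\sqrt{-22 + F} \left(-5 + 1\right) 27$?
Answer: $- 108 i \sqrt{10} \approx - 341.53 i$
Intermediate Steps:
$\sqrt{-22 + F} \left(-5 + 1\right) 27 = \sqrt{-22 + 12} \left(-5 + 1\right) 27 = \sqrt{-10} \left(-4\right) 27 = i \sqrt{10} \left(-4\right) 27 = - 4 i \sqrt{10} \cdot 27 = - 108 i \sqrt{10}$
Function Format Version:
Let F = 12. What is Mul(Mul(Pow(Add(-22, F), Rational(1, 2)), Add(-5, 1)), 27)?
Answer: Mul(-108, I, Pow(10, Rational(1, 2))) ≈ Mul(-341.53, I)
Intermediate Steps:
Mul(Mul(Pow(Add(-22, F), Rational(1, 2)), Add(-5, 1)), 27) = Mul(Mul(Pow(Add(-22, 12), Rational(1, 2)), Add(-5, 1)), 27) = Mul(Mul(Pow(-10, Rational(1, 2)), -4), 27) = Mul(Mul(Mul(I, Pow(10, Rational(1, 2))), -4), 27) = Mul(Mul(-4, I, Pow(10, Rational(1, 2))), 27) = Mul(-108, I, Pow(10, Rational(1, 2)))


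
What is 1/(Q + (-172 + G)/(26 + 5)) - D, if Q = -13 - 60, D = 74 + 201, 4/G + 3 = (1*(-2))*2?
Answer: -4688692/17049 ≈ -275.01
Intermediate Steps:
G = -4/7 (G = 4/(-3 + (1*(-2))*2) = 4/(-3 - 2*2) = 4/(-3 - 4) = 4/(-7) = 4*(-⅐) = -4/7 ≈ -0.57143)
D = 275
Q = -73
1/(Q + (-172 + G)/(26 + 5)) - D = 1/(-73 + (-172 - 4/7)/(26 + 5)) - 1*275 = 1/(-73 - 1208/7/31) - 275 = 1/(-73 - 1208/7*1/31) - 275 = 1/(-73 - 1208/217) - 275 = 1/(-17049/217) - 275 = -217/17049 - 275 = -4688692/17049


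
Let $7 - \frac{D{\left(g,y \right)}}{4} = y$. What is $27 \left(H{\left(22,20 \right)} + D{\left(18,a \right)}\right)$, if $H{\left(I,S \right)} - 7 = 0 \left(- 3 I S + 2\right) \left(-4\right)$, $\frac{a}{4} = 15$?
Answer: $-5535$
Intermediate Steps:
$a = 60$ ($a = 4 \cdot 15 = 60$)
$D{\left(g,y \right)} = 28 - 4 y$
$H{\left(I,S \right)} = 7$ ($H{\left(I,S \right)} = 7 + 0 \left(- 3 I S + 2\right) \left(-4\right) = 7 + 0 \left(2 - 3 I S\right) \left(-4\right) = 7 + 0 \left(-4\right) = 7 + 0 = 7$)
$27 \left(H{\left(22,20 \right)} + D{\left(18,a \right)}\right) = 27 \left(7 + \left(28 - 240\right)\right) = 27 \left(7 - 212\right) = 27 \left(-205\right) = -5535$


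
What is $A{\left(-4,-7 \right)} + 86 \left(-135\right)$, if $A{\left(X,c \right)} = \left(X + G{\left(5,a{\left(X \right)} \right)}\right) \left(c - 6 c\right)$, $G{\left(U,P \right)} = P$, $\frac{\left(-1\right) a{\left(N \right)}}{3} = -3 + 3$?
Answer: $-11750$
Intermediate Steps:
$a{\left(N \right)} = 0$ ($a{\left(N \right)} = - 3 \left(-3 + 3\right) = \left(-3\right) 0 = 0$)
$A{\left(X,c \right)} = - 5 X c$ ($A{\left(X,c \right)} = \left(X + 0\right) \left(c - 6 c\right) = X \left(- 5 c\right) = - 5 X c$)
$A{\left(-4,-7 \right)} + 86 \left(-135\right) = \left(-5\right) \left(-4\right) \left(-7\right) + 86 \left(-135\right) = -140 - 11610 = -11750$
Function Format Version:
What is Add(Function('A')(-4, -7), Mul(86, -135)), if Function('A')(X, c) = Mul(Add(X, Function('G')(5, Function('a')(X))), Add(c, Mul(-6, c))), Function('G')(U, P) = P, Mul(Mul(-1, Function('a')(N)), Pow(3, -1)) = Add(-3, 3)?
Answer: -11750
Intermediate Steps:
Function('a')(N) = 0 (Function('a')(N) = Mul(-3, Add(-3, 3)) = Mul(-3, 0) = 0)
Function('A')(X, c) = Mul(-5, X, c) (Function('A')(X, c) = Mul(Add(X, 0), Add(c, Mul(-6, c))) = Mul(X, Mul(-5, c)) = Mul(-5, X, c))
Add(Function('A')(-4, -7), Mul(86, -135)) = Add(Mul(-5, -4, -7), Mul(86, -135)) = Add(-140, -11610) = -11750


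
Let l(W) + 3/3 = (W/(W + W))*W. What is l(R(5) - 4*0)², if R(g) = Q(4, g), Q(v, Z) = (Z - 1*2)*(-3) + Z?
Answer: 9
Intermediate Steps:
Q(v, Z) = 6 - 2*Z (Q(v, Z) = (Z - 2)*(-3) + Z = (-2 + Z)*(-3) + Z = (6 - 3*Z) + Z = 6 - 2*Z)
R(g) = 6 - 2*g
l(W) = -1 + W/2 (l(W) = -1 + (W/(W + W))*W = -1 + (W/((2*W)))*W = -1 + (W*(1/(2*W)))*W = -1 + W/2)
l(R(5) - 4*0)² = (-1 + ((6 - 2*5) - 4*0)/2)² = (-1 + ((6 - 10) + 0)/2)² = (-1 + (-4 + 0)/2)² = (-1 + (½)*(-4))² = (-1 - 2)² = (-3)² = 9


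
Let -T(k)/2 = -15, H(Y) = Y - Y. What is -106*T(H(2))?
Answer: -3180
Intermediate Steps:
H(Y) = 0
T(k) = 30 (T(k) = -2*(-15) = 30)
-106*T(H(2)) = -106*30 = -3180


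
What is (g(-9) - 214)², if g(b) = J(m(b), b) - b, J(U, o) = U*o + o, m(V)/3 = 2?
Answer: 71824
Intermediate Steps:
m(V) = 6 (m(V) = 3*2 = 6)
J(U, o) = o + U*o
g(b) = 6*b (g(b) = b*(1 + 6) - b = b*7 - b = 7*b - b = 6*b)
(g(-9) - 214)² = (6*(-9) - 214)² = (-54 - 214)² = (-268)² = 71824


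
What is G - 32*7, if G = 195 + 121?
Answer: 92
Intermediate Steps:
G = 316
G - 32*7 = 316 - 32*7 = 316 - 1*224 = 316 - 224 = 92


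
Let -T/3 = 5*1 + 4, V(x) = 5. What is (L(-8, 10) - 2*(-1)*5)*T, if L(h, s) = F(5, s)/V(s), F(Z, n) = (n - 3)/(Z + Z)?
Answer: -13689/50 ≈ -273.78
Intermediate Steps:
F(Z, n) = (-3 + n)/(2*Z) (F(Z, n) = (-3 + n)/((2*Z)) = (-3 + n)*(1/(2*Z)) = (-3 + n)/(2*Z))
L(h, s) = -3/50 + s/50 (L(h, s) = ((½)*(-3 + s)/5)/5 = ((½)*(⅕)*(-3 + s))*(⅕) = (-3/10 + s/10)*(⅕) = -3/50 + s/50)
T = -27 (T = -3*(5*1 + 4) = -3*(5 + 4) = -3*9 = -27)
(L(-8, 10) - 2*(-1)*5)*T = ((-3/50 + (1/50)*10) - 2*(-1)*5)*(-27) = ((-3/50 + ⅕) + 2*5)*(-27) = (7/50 + 10)*(-27) = (507/50)*(-27) = -13689/50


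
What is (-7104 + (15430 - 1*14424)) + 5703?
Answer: -395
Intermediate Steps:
(-7104 + (15430 - 1*14424)) + 5703 = (-7104 + (15430 - 14424)) + 5703 = (-7104 + 1006) + 5703 = -6098 + 5703 = -395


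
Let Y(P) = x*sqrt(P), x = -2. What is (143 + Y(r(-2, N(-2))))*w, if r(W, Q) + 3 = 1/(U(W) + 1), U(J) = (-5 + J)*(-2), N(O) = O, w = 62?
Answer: 8866 - 248*I*sqrt(165)/15 ≈ 8866.0 - 212.37*I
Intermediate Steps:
U(J) = 10 - 2*J
r(W, Q) = -3 + 1/(11 - 2*W) (r(W, Q) = -3 + 1/((10 - 2*W) + 1) = -3 + 1/(11 - 2*W))
Y(P) = -2*sqrt(P)
(143 + Y(r(-2, N(-2))))*w = (143 - 2*sqrt(2)*sqrt(16 - 3*(-2))*(I*sqrt(15)/15))*62 = (143 - 2*sqrt(2)*sqrt(16 + 6)*(I*sqrt(15)/15))*62 = (143 - 2*2*sqrt(11)*(I*sqrt(15)/15))*62 = (143 - 2*2*I*sqrt(165)/15)*62 = (143 - 4*I*sqrt(165)/15)*62 = 8866 - 248*I*sqrt(165)/15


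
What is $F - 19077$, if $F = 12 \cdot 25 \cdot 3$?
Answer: $-18177$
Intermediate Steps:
$F = 900$ ($F = 300 \cdot 3 = 900$)
$F - 19077 = 900 - 19077 = -18177$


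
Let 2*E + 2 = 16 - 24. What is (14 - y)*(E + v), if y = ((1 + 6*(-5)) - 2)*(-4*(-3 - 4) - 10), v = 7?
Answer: 1144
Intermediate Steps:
y = -558 (y = ((1 - 30) - 2)*(-4*(-7) - 10) = (-29 - 2)*(28 - 10) = -31*18 = -558)
E = -5 (E = -1 + (16 - 24)/2 = -1 + (½)*(-8) = -1 - 4 = -5)
(14 - y)*(E + v) = (14 - 1*(-558))*(-5 + 7) = (14 + 558)*2 = 572*2 = 1144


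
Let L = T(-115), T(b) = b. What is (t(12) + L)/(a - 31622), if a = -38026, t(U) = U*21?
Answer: -137/69648 ≈ -0.0019670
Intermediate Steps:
t(U) = 21*U
L = -115
(t(12) + L)/(a - 31622) = (21*12 - 115)/(-38026 - 31622) = (252 - 115)/(-69648) = 137*(-1/69648) = -137/69648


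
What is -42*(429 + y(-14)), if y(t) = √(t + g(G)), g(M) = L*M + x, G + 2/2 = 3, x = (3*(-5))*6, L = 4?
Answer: -18018 - 168*I*√6 ≈ -18018.0 - 411.51*I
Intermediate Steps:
x = -90 (x = -15*6 = -90)
G = 2 (G = -1 + 3 = 2)
g(M) = -90 + 4*M (g(M) = 4*M - 90 = -90 + 4*M)
y(t) = √(-82 + t) (y(t) = √(t + (-90 + 4*2)) = √(t + (-90 + 8)) = √(t - 82) = √(-82 + t))
-42*(429 + y(-14)) = -42*(429 + √(-82 - 14)) = -42*(429 + √(-96)) = -42*(429 + 4*I*√6) = -18018 - 168*I*√6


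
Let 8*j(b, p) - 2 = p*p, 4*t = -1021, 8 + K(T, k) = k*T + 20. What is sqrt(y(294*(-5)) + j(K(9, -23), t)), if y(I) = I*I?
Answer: sqrt(555275346)/16 ≈ 1472.8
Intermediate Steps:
K(T, k) = 12 + T*k (K(T, k) = -8 + (k*T + 20) = -8 + (T*k + 20) = -8 + (20 + T*k) = 12 + T*k)
y(I) = I**2
t = -1021/4 (t = (1/4)*(-1021) = -1021/4 ≈ -255.25)
j(b, p) = 1/4 + p**2/8 (j(b, p) = 1/4 + (p*p)/8 = 1/4 + p**2/8)
sqrt(y(294*(-5)) + j(K(9, -23), t)) = sqrt((294*(-5))**2 + (1/4 + (-1021/4)**2/8)) = sqrt((-1470)**2 + (1/4 + (1/8)*(1042441/16))) = sqrt(2160900 + (1/4 + 1042441/128)) = sqrt(2160900 + 1042473/128) = sqrt(277637673/128) = sqrt(555275346)/16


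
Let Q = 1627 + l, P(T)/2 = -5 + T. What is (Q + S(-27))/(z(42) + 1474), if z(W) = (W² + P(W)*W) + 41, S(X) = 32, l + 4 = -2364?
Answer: -709/6387 ≈ -0.11101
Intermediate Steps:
l = -2368 (l = -4 - 2364 = -2368)
P(T) = -10 + 2*T (P(T) = 2*(-5 + T) = -10 + 2*T)
z(W) = 41 + W² + W*(-10 + 2*W) (z(W) = (W² + (-10 + 2*W)*W) + 41 = (W² + W*(-10 + 2*W)) + 41 = 41 + W² + W*(-10 + 2*W))
Q = -741 (Q = 1627 - 2368 = -741)
(Q + S(-27))/(z(42) + 1474) = (-741 + 32)/((41 - 10*42 + 3*42²) + 1474) = -709/((41 - 420 + 3*1764) + 1474) = -709/((41 - 420 + 5292) + 1474) = -709/(4913 + 1474) = -709/6387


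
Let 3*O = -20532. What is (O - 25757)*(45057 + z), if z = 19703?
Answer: -2111240760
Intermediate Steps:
O = -6844 (O = (1/3)*(-20532) = -6844)
(O - 25757)*(45057 + z) = (-6844 - 25757)*(45057 + 19703) = -32601*64760 = -2111240760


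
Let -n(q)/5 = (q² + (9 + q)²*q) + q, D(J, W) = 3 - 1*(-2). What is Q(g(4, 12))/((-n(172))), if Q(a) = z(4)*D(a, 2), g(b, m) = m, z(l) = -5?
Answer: -5/5664648 ≈ -8.8267e-7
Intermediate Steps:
D(J, W) = 5 (D(J, W) = 3 + 2 = 5)
n(q) = -5*q - 5*q² - 5*q*(9 + q)² (n(q) = -5*((q² + (9 + q)²*q) + q) = -5*((q² + q*(9 + q)²) + q) = -5*(q + q² + q*(9 + q)²) = -5*q - 5*q² - 5*q*(9 + q)²)
Q(a) = -25 (Q(a) = -5*5 = -25)
Q(g(4, 12))/((-n(172))) = -25*1/(860*(1 + 172 + (9 + 172)²)) = -25*1/(860*(1 + 172 + 181²)) = -25*1/(860*(1 + 172 + 32761)) = -25/((-(-5)*172*32934)) = -25/((-1*(-28323240))) = -25/28323240 = -25*1/28323240 = -5/5664648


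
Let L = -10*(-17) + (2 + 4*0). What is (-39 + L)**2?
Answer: 17689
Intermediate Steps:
L = 172 (L = 170 + (2 + 0) = 170 + 2 = 172)
(-39 + L)**2 = (-39 + 172)**2 = 133**2 = 17689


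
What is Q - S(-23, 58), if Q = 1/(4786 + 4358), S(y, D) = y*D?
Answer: 12198097/9144 ≈ 1334.0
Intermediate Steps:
S(y, D) = D*y
Q = 1/9144 ≈ 0.00010936
Q - S(-23, 58) = 1/9144 - 58*(-23) = 1/9144 - 1*(-1334) = 1/9144 + 1334 = 12198097/9144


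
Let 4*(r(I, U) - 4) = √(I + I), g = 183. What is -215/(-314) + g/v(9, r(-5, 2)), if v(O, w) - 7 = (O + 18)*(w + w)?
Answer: 47795197/32374342 - 4941*I*√10/103103 ≈ 1.4763 - 0.15155*I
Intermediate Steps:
r(I, U) = 4 + √2*√I/4 (r(I, U) = 4 + √(I + I)/4 = 4 + √(2*I)/4 = 4 + (√2*√I)/4 = 4 + √2*√I/4)
v(O, w) = 7 + 2*w*(18 + O) (v(O, w) = 7 + (O + 18)*(w + w) = 7 + (18 + O)*(2*w) = 7 + 2*w*(18 + O))
-215/(-314) + g/v(9, r(-5, 2)) = -215/(-314) + 183/(7 + 36*(4 + √2*√(-5)/4) + 2*9*(4 + √2*√(-5)/4)) = -215*(-1/314) + 183/(7 + 36*(4 + √2*(I*√5)/4) + 2*9*(4 + √2*(I*√5)/4)) = 215/314 + 183/(7 + 36*(4 + I*√10/4) + 2*9*(4 + I*√10/4)) = 215/314 + 183/(7 + (144 + 9*I*√10) + (72 + 9*I*√10/2)) = 215/314 + 183/(223 + 27*I*√10/2)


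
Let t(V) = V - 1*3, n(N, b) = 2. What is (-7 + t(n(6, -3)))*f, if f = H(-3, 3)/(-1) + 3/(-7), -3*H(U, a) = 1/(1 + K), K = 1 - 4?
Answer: 100/21 ≈ 4.7619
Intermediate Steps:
K = -3
H(U, a) = 1/6 (H(U, a) = -1/(3*(1 - 3)) = -1/3/(-2) = -1/3*(-1/2) = 1/6)
f = -25/42 (f = (1/6)/(-1) + 3/(-7) = (1/6)*(-1) + 3*(-1/7) = -1/6 - 3/7 = -25/42 ≈ -0.59524)
t(V) = -3 + V (t(V) = V - 3 = -3 + V)
(-7 + t(n(6, -3)))*f = (-7 + (-3 + 2))*(-25/42) = (-7 - 1)*(-25/42) = -8*(-25/42) = 100/21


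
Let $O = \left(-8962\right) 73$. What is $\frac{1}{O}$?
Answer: $- \frac{1}{654226} \approx -1.5285 \cdot 10^{-6}$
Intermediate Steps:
$O = -654226$
$\frac{1}{O} = \frac{1}{-654226} = - \frac{1}{654226}$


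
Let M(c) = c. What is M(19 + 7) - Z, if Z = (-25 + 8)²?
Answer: -263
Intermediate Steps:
Z = 289 (Z = (-17)² = 289)
M(19 + 7) - Z = (19 + 7) - 1*289 = 26 - 289 = -263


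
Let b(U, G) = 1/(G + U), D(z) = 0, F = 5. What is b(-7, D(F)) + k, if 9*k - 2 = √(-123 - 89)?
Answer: 5/63 + 2*I*√53/9 ≈ 0.079365 + 1.6178*I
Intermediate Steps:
k = 2/9 + 2*I*√53/9 (k = 2/9 + √(-123 - 89)/9 = 2/9 + √(-212)/9 = 2/9 + (2*I*√53)/9 = 2/9 + 2*I*√53/9 ≈ 0.22222 + 1.6178*I)
b(-7, D(F)) + k = 1/(0 - 7) + (2/9 + 2*I*√53/9) = 1/(-7) + (2/9 + 2*I*√53/9) = -⅐ + (2/9 + 2*I*√53/9) = 5/63 + 2*I*√53/9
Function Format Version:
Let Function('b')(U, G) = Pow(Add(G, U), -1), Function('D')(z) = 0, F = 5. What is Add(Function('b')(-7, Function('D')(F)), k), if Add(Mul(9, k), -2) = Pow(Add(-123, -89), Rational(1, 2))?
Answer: Add(Rational(5, 63), Mul(Rational(2, 9), I, Pow(53, Rational(1, 2)))) ≈ Add(0.079365, Mul(1.6178, I))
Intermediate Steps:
k = Add(Rational(2, 9), Mul(Rational(2, 9), I, Pow(53, Rational(1, 2)))) (k = Add(Rational(2, 9), Mul(Rational(1, 9), Pow(Add(-123, -89), Rational(1, 2)))) = Add(Rational(2, 9), Mul(Rational(1, 9), Pow(-212, Rational(1, 2)))) = Add(Rational(2, 9), Mul(Rational(1, 9), Mul(2, I, Pow(53, Rational(1, 2))))) = Add(Rational(2, 9), Mul(Rational(2, 9), I, Pow(53, Rational(1, 2)))) ≈ Add(0.22222, Mul(1.6178, I)))
Add(Function('b')(-7, Function('D')(F)), k) = Add(Pow(Add(0, -7), -1), Add(Rational(2, 9), Mul(Rational(2, 9), I, Pow(53, Rational(1, 2))))) = Add(Pow(-7, -1), Add(Rational(2, 9), Mul(Rational(2, 9), I, Pow(53, Rational(1, 2))))) = Add(Rational(-1, 7), Add(Rational(2, 9), Mul(Rational(2, 9), I, Pow(53, Rational(1, 2))))) = Add(Rational(5, 63), Mul(Rational(2, 9), I, Pow(53, Rational(1, 2))))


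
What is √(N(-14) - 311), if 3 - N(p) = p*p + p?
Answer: 7*I*√10 ≈ 22.136*I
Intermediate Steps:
N(p) = 3 - p - p² (N(p) = 3 - (p*p + p) = 3 - (p² + p) = 3 - (p + p²) = 3 + (-p - p²) = 3 - p - p²)
√(N(-14) - 311) = √((3 - 1*(-14) - 1*(-14)²) - 311) = √((3 + 14 - 1*196) - 311) = √((3 + 14 - 196) - 311) = √(-179 - 311) = √(-490) = 7*I*√10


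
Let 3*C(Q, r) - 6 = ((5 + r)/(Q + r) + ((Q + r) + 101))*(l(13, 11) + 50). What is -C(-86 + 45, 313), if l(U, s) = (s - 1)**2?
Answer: -1272311/68 ≈ -18710.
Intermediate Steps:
l(U, s) = (-1 + s)**2
C(Q, r) = 5052 + 50*Q + 50*r + 50*(5 + r)/(Q + r) (C(Q, r) = 2 + (((5 + r)/(Q + r) + ((Q + r) + 101))*((-1 + 11)**2 + 50))/3 = 2 + (((5 + r)/(Q + r) + (101 + Q + r))*(10**2 + 50))/3 = 2 + ((101 + Q + r + (5 + r)/(Q + r))*(100 + 50))/3 = 2 + ((101 + Q + r + (5 + r)/(Q + r))*150)/3 = 2 + (15150 + 150*Q + 150*r + 150*(5 + r)/(Q + r))/3 = 2 + (5050 + 50*Q + 50*r + 50*(5 + r)/(Q + r)) = 5052 + 50*Q + 50*r + 50*(5 + r)/(Q + r))
-C(-86 + 45, 313) = -2*(125 + 25*(-86 + 45)**2 + 25*313**2 + 2526*(-86 + 45) + 2551*313 + 50*(-86 + 45)*313)/((-86 + 45) + 313) = -2*(125 + 25*(-41)**2 + 25*97969 + 2526*(-41) + 798463 + 50*(-41)*313)/(-41 + 313) = -2*(125 + 25*1681 + 2449225 - 103566 + 798463 - 641650)/272 = -2*(125 + 42025 + 2449225 - 103566 + 798463 - 641650)/272 = -2*2544622/272 = -1*1272311/68 = -1272311/68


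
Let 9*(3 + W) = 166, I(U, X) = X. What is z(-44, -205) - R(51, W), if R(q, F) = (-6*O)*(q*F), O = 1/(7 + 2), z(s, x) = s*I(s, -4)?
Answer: 6310/9 ≈ 701.11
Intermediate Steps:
z(s, x) = -4*s (z(s, x) = s*(-4) = -4*s)
W = 139/9 (W = -3 + (⅑)*166 = -3 + 166/9 = 139/9 ≈ 15.444)
O = ⅑ (O = 1/9 = ⅑ ≈ 0.11111)
R(q, F) = -2*F*q/3 (R(q, F) = (-6*⅑)*(q*F) = -2*F*q/3)
z(-44, -205) - R(51, W) = -4*(-44) - (-2)*139*51/(3*9) = 176 - 1*(-4726/9) = 176 + 4726/9 = 6310/9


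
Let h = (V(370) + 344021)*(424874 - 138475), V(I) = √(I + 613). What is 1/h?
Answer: 344021/33895449801523742 - √983/33895449801523742 ≈ 1.0149e-11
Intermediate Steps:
V(I) = √(613 + I)
h = 98527270379 + 286399*√983 (h = (√(613 + 370) + 344021)*(424874 - 138475) = (√983 + 344021)*286399 = (344021 + √983)*286399 = 98527270379 + 286399*√983 ≈ 9.8536e+10)
1/h = 1/(98527270379 + 286399*√983)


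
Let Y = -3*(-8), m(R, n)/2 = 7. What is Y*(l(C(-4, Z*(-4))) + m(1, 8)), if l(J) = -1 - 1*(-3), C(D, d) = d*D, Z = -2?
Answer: 384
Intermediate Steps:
m(R, n) = 14 (m(R, n) = 2*7 = 14)
C(D, d) = D*d
l(J) = 2 (l(J) = -1 + 3 = 2)
Y = 24
Y*(l(C(-4, Z*(-4))) + m(1, 8)) = 24*(2 + 14) = 24*16 = 384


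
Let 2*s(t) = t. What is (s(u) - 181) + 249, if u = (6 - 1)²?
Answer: 161/2 ≈ 80.500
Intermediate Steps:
u = 25 (u = 5² = 25)
s(t) = t/2
(s(u) - 181) + 249 = ((½)*25 - 181) + 249 = (25/2 - 181) + 249 = -337/2 + 249 = 161/2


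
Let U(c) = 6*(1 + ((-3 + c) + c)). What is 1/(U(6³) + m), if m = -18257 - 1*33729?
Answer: -1/49406 ≈ -2.0240e-5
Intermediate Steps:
U(c) = -12 + 12*c (U(c) = 6*(1 + (-3 + 2*c)) = 6*(-2 + 2*c) = -12 + 12*c)
m = -51986 (m = -18257 - 33729 = -51986)
1/(U(6³) + m) = 1/((-12 + 12*6³) - 51986) = 1/((-12 + 12*216) - 51986) = 1/((-12 + 2592) - 51986) = 1/(2580 - 51986) = 1/(-49406) = -1/49406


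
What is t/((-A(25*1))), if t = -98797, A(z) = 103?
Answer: 98797/103 ≈ 959.19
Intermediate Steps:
t/((-A(25*1))) = -98797/((-1*103)) = -98797/(-103) = -98797*(-1/103) = 98797/103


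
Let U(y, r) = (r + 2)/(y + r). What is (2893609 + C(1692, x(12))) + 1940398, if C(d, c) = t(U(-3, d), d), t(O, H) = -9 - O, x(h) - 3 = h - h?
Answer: 8164620928/1689 ≈ 4.8340e+6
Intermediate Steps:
x(h) = 3 (x(h) = 3 + (h - h) = 3 + 0 = 3)
U(y, r) = (2 + r)/(r + y)
C(d, c) = -9 - (2 + d)/(-3 + d) (C(d, c) = -9 - (2 + d)/(d - 3) = -9 - (2 + d)/(-3 + d))
(2893609 + C(1692, x(12))) + 1940398 = (2893609 + 5*(5 - 2*1692)/(-3 + 1692)) + 1940398 = (2893609 + 5*(5 - 3384)/1689) + 1940398 = (2893609 + 5*(1/1689)*(-3379)) + 1940398 = (2893609 - 16895/1689) + 1940398 = 4887288706/1689 + 1940398 = 8164620928/1689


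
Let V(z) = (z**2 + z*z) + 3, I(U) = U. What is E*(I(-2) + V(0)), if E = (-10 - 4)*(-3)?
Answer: 42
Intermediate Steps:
V(z) = 3 + 2*z**2 (V(z) = (z**2 + z**2) + 3 = 2*z**2 + 3 = 3 + 2*z**2)
E = 42 (E = -14*(-3) = 42)
E*(I(-2) + V(0)) = 42*(-2 + (3 + 2*0**2)) = 42*(-2 + (3 + 2*0)) = 42*(-2 + (3 + 0)) = 42*(-2 + 3) = 42*1 = 42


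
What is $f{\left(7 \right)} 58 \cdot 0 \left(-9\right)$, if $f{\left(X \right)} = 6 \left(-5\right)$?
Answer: $0$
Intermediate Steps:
$f{\left(X \right)} = -30$
$f{\left(7 \right)} 58 \cdot 0 \left(-9\right) = \left(-30\right) 58 \cdot 0 \left(-9\right) = \left(-1740\right) 0 = 0$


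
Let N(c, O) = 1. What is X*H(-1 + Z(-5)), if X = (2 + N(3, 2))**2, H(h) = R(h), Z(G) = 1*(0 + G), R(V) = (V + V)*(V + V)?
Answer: 1296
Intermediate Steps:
R(V) = 4*V**2 (R(V) = (2*V)*(2*V) = 4*V**2)
Z(G) = G (Z(G) = 1*G = G)
H(h) = 4*h**2
X = 9 (X = (2 + 1)**2 = 3**2 = 9)
X*H(-1 + Z(-5)) = 9*(4*(-1 - 5)**2) = 9*(4*(-6)**2) = 9*(4*36) = 9*144 = 1296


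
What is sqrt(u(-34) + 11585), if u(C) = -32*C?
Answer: sqrt(12673) ≈ 112.57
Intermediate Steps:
sqrt(u(-34) + 11585) = sqrt(-32*(-34) + 11585) = sqrt(1088 + 11585) = sqrt(12673)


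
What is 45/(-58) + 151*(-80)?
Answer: -700685/58 ≈ -12081.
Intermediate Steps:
45/(-58) + 151*(-80) = 45*(-1/58) - 12080 = -45/58 - 12080 = -700685/58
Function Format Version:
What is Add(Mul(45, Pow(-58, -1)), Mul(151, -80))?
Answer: Rational(-700685, 58) ≈ -12081.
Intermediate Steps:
Add(Mul(45, Pow(-58, -1)), Mul(151, -80)) = Add(Mul(45, Rational(-1, 58)), -12080) = Add(Rational(-45, 58), -12080) = Rational(-700685, 58)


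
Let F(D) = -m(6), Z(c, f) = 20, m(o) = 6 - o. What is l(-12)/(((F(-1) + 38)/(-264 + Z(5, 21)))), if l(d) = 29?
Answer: -3538/19 ≈ -186.21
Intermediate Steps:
F(D) = 0 (F(D) = -(6 - 1*6) = -(6 - 6) = -1*0 = 0)
l(-12)/(((F(-1) + 38)/(-264 + Z(5, 21)))) = 29/(((0 + 38)/(-264 + 20))) = 29/((38/(-244))) = 29/((38*(-1/244))) = 29/(-19/122) = 29*(-122/19) = -3538/19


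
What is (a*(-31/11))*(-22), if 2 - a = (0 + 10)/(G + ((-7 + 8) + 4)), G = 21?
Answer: 1302/13 ≈ 100.15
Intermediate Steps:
a = 21/13 (a = 2 - (0 + 10)/(21 + ((-7 + 8) + 4)) = 2 - 10/(21 + (1 + 4)) = 2 - 10/(21 + 5) = 2 - 10/26 = 2 - 1*5/13 = 2 - 5/13 = 21/13 ≈ 1.6154)
(a*(-31/11))*(-22) = (21*(-31/11)/13)*(-22) = (21*(-31*1/11)/13)*(-22) = ((21/13)*(-31/11))*(-22) = -651/143*(-22) = 1302/13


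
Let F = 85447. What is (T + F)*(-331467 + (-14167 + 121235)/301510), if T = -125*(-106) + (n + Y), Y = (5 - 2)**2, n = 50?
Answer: -4934862409060556/150755 ≈ -3.2734e+10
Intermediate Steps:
Y = 9 (Y = 3**2 = 9)
T = 13309 (T = -125*(-106) + (50 + 9) = 13250 + 59 = 13309)
(T + F)*(-331467 + (-14167 + 121235)/301510) = (13309 + 85447)*(-331467 + (-14167 + 121235)/301510) = 98756*(-331467 + 107068*(1/301510)) = 98756*(-331467 + 53534/150755) = 98756*(-49970254051/150755) = -4934862409060556/150755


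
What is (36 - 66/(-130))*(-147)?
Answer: -348831/65 ≈ -5366.6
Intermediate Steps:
(36 - 66/(-130))*(-147) = (36 - 66*(-1/130))*(-147) = (36 + 33/65)*(-147) = (2373/65)*(-147) = -348831/65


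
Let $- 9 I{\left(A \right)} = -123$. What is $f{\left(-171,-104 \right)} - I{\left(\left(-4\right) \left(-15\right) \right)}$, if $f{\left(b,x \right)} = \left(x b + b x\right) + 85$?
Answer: $\frac{106918}{3} \approx 35639.0$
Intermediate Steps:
$f{\left(b,x \right)} = 85 + 2 b x$ ($f{\left(b,x \right)} = \left(b x + b x\right) + 85 = 2 b x + 85 = 85 + 2 b x$)
$I{\left(A \right)} = \frac{41}{3}$ ($I{\left(A \right)} = \left(- \frac{1}{9}\right) \left(-123\right) = \frac{41}{3}$)
$f{\left(-171,-104 \right)} - I{\left(\left(-4\right) \left(-15\right) \right)} = \left(85 + 2 \left(-171\right) \left(-104\right)\right) - \frac{41}{3} = \left(85 + 35568\right) - \frac{41}{3} = 35653 - \frac{41}{3} = \frac{106918}{3}$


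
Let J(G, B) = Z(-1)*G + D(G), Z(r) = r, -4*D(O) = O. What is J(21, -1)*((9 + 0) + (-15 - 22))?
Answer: 735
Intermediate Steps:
D(O) = -O/4
J(G, B) = -5*G/4 (J(G, B) = -G - G/4 = -5*G/4)
J(21, -1)*((9 + 0) + (-15 - 22)) = (-5/4*21)*((9 + 0) + (-15 - 22)) = -105*(9 - 37)/4 = -105/4*(-28) = 735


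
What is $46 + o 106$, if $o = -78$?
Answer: $-8222$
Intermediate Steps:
$46 + o 106 = 46 - 8268 = -8222$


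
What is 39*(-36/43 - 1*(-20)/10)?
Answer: 1950/43 ≈ 45.349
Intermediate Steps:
39*(-36/43 - 1*(-20)/10) = 39*(-36*1/43 + 20*(⅒)) = 39*(-36/43 + 2) = 39*(50/43) = 1950/43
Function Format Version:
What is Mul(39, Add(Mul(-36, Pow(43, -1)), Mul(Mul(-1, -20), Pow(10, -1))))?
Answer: Rational(1950, 43) ≈ 45.349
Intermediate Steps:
Mul(39, Add(Mul(-36, Pow(43, -1)), Mul(Mul(-1, -20), Pow(10, -1)))) = Mul(39, Add(Mul(-36, Rational(1, 43)), Mul(20, Rational(1, 10)))) = Mul(39, Add(Rational(-36, 43), 2)) = Mul(39, Rational(50, 43)) = Rational(1950, 43)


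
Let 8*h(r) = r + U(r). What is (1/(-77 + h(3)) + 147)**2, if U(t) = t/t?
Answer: 505755121/23409 ≈ 21605.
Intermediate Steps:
U(t) = 1
h(r) = 1/8 + r/8 (h(r) = (r + 1)/8 = (1 + r)/8 = 1/8 + r/8)
(1/(-77 + h(3)) + 147)**2 = (1/(-77 + (1/8 + (1/8)*3)) + 147)**2 = (1/(-77 + (1/8 + 3/8)) + 147)**2 = (1/(-77 + 1/2) + 147)**2 = (1/(-153/2) + 147)**2 = (-2/153 + 147)**2 = (22489/153)**2 = 505755121/23409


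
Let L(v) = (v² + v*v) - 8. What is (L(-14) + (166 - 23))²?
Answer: 277729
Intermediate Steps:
L(v) = -8 + 2*v² (L(v) = (v² + v²) - 8 = 2*v² - 8 = -8 + 2*v²)
(L(-14) + (166 - 23))² = ((-8 + 2*(-14)²) + (166 - 23))² = ((-8 + 2*196) + 143)² = ((-8 + 392) + 143)² = (384 + 143)² = 527² = 277729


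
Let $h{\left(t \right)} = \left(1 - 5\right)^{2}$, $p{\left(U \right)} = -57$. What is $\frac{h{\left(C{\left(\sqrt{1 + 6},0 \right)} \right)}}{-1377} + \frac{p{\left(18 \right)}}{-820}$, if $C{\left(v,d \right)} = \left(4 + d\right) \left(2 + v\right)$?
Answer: $\frac{65369}{1129140} \approx 0.057893$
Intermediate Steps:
$C{\left(v,d \right)} = \left(2 + v\right) \left(4 + d\right)$
$h{\left(t \right)} = 16$ ($h{\left(t \right)} = \left(-4\right)^{2} = 16$)
$\frac{h{\left(C{\left(\sqrt{1 + 6},0 \right)} \right)}}{-1377} + \frac{p{\left(18 \right)}}{-820} = \frac{16}{-1377} - \frac{57}{-820} = 16 \left(- \frac{1}{1377}\right) - - \frac{57}{820} = - \frac{16}{1377} + \frac{57}{820} = \frac{65369}{1129140}$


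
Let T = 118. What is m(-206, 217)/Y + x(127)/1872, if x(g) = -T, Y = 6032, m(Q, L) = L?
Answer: -113/4176 ≈ -0.027059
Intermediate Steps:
x(g) = -118 (x(g) = -1*118 = -118)
m(-206, 217)/Y + x(127)/1872 = 217/6032 - 118/1872 = 217*(1/6032) - 118*1/1872 = 217/6032 - 59/936 = -113/4176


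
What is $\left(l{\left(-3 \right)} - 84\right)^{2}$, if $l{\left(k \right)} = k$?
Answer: $7569$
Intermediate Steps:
$\left(l{\left(-3 \right)} - 84\right)^{2} = \left(-3 - 84\right)^{2} = \left(-87\right)^{2} = 7569$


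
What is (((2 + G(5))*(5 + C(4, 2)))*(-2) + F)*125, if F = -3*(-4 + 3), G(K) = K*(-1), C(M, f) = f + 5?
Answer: 9375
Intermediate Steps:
C(M, f) = 5 + f
G(K) = -K
F = 3 (F = -3*(-1) = 3)
(((2 + G(5))*(5 + C(4, 2)))*(-2) + F)*125 = (((2 - 1*5)*(5 + (5 + 2)))*(-2) + 3)*125 = (((2 - 5)*(5 + 7))*(-2) + 3)*125 = (-3*12*(-2) + 3)*125 = (-36*(-2) + 3)*125 = (72 + 3)*125 = 75*125 = 9375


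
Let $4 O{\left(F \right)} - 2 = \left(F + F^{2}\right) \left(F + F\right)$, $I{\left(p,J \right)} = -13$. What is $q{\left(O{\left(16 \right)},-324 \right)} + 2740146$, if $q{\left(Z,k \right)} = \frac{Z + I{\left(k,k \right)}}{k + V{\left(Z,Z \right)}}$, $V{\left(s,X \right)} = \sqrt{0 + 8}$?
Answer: $\frac{143813472177}{52484} - \frac{4327 \sqrt{2}}{104968} \approx 2.7401 \cdot 10^{6}$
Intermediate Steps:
$V{\left(s,X \right)} = 2 \sqrt{2}$ ($V{\left(s,X \right)} = \sqrt{8} = 2 \sqrt{2}$)
$O{\left(F \right)} = \frac{1}{2} + \frac{F \left(F + F^{2}\right)}{2}$ ($O{\left(F \right)} = \frac{1}{2} + \frac{\left(F + F^{2}\right) \left(F + F\right)}{4} = \frac{1}{2} + \frac{\left(F + F^{2}\right) 2 F}{4} = \frac{1}{2} + \frac{2 F \left(F + F^{2}\right)}{4} = \frac{1}{2} + \frac{F \left(F + F^{2}\right)}{2}$)
$q{\left(Z,k \right)} = \frac{-13 + Z}{k + 2 \sqrt{2}}$ ($q{\left(Z,k \right)} = \frac{Z - 13}{k + 2 \sqrt{2}} = \frac{-13 + Z}{k + 2 \sqrt{2}}$)
$q{\left(O{\left(16 \right)},-324 \right)} + 2740146 = \frac{-13 + \left(\frac{1}{2} + \frac{16^{2}}{2} + \frac{16^{3}}{2}\right)}{-324 + 2 \sqrt{2}} + 2740146 = \frac{-13 + \left(\frac{1}{2} + \frac{1}{2} \cdot 256 + \frac{1}{2} \cdot 4096\right)}{-324 + 2 \sqrt{2}} + 2740146 = \frac{-13 + \left(\frac{1}{2} + 128 + 2048\right)}{-324 + 2 \sqrt{2}} + 2740146 = \frac{-13 + \frac{4353}{2}}{-324 + 2 \sqrt{2}} + 2740146 = \frac{1}{-324 + 2 \sqrt{2}} \cdot \frac{4327}{2} + 2740146 = \frac{4327}{2 \left(-324 + 2 \sqrt{2}\right)} + 2740146 = 2740146 + \frac{4327}{2 \left(-324 + 2 \sqrt{2}\right)}$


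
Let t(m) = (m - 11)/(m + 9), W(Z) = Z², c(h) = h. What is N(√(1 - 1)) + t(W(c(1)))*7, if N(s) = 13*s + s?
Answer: -7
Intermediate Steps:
N(s) = 14*s
t(m) = (-11 + m)/(9 + m)
N(√(1 - 1)) + t(W(c(1)))*7 = 14*√(1 - 1) + ((-11 + 1²)/(9 + 1²))*7 = 14*√0 + ((-11 + 1)/(9 + 1))*7 = 14*0 + (-10/10)*7 = 0 + ((⅒)*(-10))*7 = 0 - 1*7 = 0 - 7 = -7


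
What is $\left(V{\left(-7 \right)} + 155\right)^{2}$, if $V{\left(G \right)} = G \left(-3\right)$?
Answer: $30976$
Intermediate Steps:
$V{\left(G \right)} = - 3 G$
$\left(V{\left(-7 \right)} + 155\right)^{2} = \left(\left(-3\right) \left(-7\right) + 155\right)^{2} = \left(21 + 155\right)^{2} = 176^{2} = 30976$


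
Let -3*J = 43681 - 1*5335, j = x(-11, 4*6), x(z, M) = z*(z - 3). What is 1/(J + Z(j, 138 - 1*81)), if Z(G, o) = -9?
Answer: -1/12791 ≈ -7.8180e-5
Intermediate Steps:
x(z, M) = z*(-3 + z)
j = 154 (j = -11*(-3 - 11) = -11*(-14) = 154)
J = -12782 (J = -(43681 - 1*5335)/3 = -(43681 - 5335)/3 = -⅓*38346 = -12782)
1/(J + Z(j, 138 - 1*81)) = 1/(-12782 - 9) = 1/(-12791) = -1/12791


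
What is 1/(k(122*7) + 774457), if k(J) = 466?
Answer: 1/774923 ≈ 1.2905e-6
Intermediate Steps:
1/(k(122*7) + 774457) = 1/(466 + 774457) = 1/774923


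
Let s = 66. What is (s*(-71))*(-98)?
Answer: 459228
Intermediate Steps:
(s*(-71))*(-98) = (66*(-71))*(-98) = -4686*(-98) = 459228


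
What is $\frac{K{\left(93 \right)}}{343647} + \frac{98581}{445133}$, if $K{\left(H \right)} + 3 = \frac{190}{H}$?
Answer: $\frac{3150527419514}{14226081664743} \approx 0.22146$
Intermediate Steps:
$K{\left(H \right)} = -3 + \frac{190}{H}$
$\frac{K{\left(93 \right)}}{343647} + \frac{98581}{445133} = \frac{-3 + \frac{190}{93}}{343647} + \frac{98581}{445133} = \left(-3 + 190 \cdot \frac{1}{93}\right) \frac{1}{343647} + 98581 \cdot \frac{1}{445133} = \left(-3 + \frac{190}{93}\right) \frac{1}{343647} + \frac{98581}{445133} = \left(- \frac{89}{93}\right) \frac{1}{343647} + \frac{98581}{445133} = - \frac{89}{31959171} + \frac{98581}{445133} = \frac{3150527419514}{14226081664743}$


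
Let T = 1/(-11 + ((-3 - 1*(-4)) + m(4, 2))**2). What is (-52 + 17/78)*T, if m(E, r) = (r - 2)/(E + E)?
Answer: 4039/780 ≈ 5.1782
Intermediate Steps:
m(E, r) = (-2 + r)/(2*E) (m(E, r) = (-2 + r)/((2*E)) = (-2 + r)*(1/(2*E)) = (-2 + r)/(2*E))
T = -1/10 (T = 1/(-11 + ((-3 - 1*(-4)) + (1/2)*(-2 + 2)/4)**2) = 1/(-11 + ((-3 + 4) + (1/2)*(1/4)*0)**2) = 1/(-11 + (1 + 0)**2) = 1/(-11 + 1**2) = 1/(-11 + 1) = 1/(-10) = -1/10 ≈ -0.10000)
(-52 + 17/78)*T = (-52 + 17/78)*(-1/10) = -4039/78*(-1/10) = 4039/780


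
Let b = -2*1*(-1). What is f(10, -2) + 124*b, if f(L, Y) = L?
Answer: 258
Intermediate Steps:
b = 2 (b = -2*(-1) = 2)
f(10, -2) + 124*b = 10 + 124*2 = 10 + 248 = 258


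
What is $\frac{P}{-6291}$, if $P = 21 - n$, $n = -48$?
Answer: $- \frac{23}{2097} \approx -0.010968$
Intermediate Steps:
$P = 69$ ($P = 21 - -48 = 21 + 48 = 69$)
$\frac{P}{-6291} = \frac{69}{-6291} = 69 \left(- \frac{1}{6291}\right) = - \frac{23}{2097}$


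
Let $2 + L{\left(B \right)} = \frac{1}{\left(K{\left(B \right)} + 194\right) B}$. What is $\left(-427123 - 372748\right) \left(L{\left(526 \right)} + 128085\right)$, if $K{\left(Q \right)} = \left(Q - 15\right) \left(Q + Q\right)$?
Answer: $- \frac{28979475934695552259}{282864916} \approx -1.0245 \cdot 10^{11}$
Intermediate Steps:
$K{\left(Q \right)} = 2 Q \left(-15 + Q\right)$ ($K{\left(Q \right)} = \left(-15 + Q\right) 2 Q = 2 Q \left(-15 + Q\right)$)
$L{\left(B \right)} = -2 + \frac{1}{B \left(194 + 2 B \left(-15 + B\right)\right)}$ ($L{\left(B \right)} = -2 + \frac{1}{\left(2 B \left(-15 + B\right) + 194\right) B} = -2 + \frac{1}{\left(194 + 2 B \left(-15 + B\right)\right) B} = -2 + \frac{1}{B \left(194 + 2 B \left(-15 + B\right)\right)}$)
$\left(-427123 - 372748\right) \left(L{\left(526 \right)} + 128085\right) = \left(-427123 - 372748\right) \left(\frac{1 - 204088 + 4 \cdot 526^{2} \left(15 - 526\right)}{2 \cdot 526 \left(97 + 526 \left(-15 + 526\right)\right)} + 128085\right) = - 799871 \left(\frac{1}{2} \cdot \frac{1}{526} \frac{1}{97 + 526 \cdot 511} \left(1 - 204088 + 4 \cdot 276676 \left(15 - 526\right)\right) + 128085\right) = - 799871 \left(\frac{1}{2} \cdot \frac{1}{526} \frac{1}{97 + 268786} \left(1 - 204088 + 4 \cdot 276676 \left(-511\right)\right) + 128085\right) = - 799871 \left(\frac{1}{2} \cdot \frac{1}{526} \cdot \frac{1}{268883} \left(1 - 204088 - 565525744\right) + 128085\right) = - 799871 \left(\frac{1}{2} \cdot \frac{1}{526} \cdot \frac{1}{268883} \left(-565729831\right) + 128085\right) = - 799871 \left(- \frac{565729831}{282864916} + 128085\right) = \left(-799871\right) \frac{36230187036029}{282864916} = - \frac{28979475934695552259}{282864916}$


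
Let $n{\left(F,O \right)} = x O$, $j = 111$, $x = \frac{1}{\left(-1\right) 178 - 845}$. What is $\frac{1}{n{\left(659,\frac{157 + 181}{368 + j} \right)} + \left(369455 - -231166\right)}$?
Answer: $\frac{490017}{294314500219} \approx 1.6649 \cdot 10^{-6}$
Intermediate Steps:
$x = - \frac{1}{1023}$ ($x = \frac{1}{-178 - 845} = \frac{1}{-1023} = - \frac{1}{1023} \approx -0.00097752$)
$n{\left(F,O \right)} = - \frac{O}{1023}$
$\frac{1}{n{\left(659,\frac{157 + 181}{368 + j} \right)} + \left(369455 - -231166\right)} = \frac{1}{- \frac{\left(157 + 181\right) \frac{1}{368 + 111}}{1023} + \left(369455 - -231166\right)} = \frac{1}{- \frac{338 \cdot \frac{1}{479}}{1023} + \left(369455 + 231166\right)} = \frac{1}{- \frac{338 \cdot \frac{1}{479}}{1023} + 600621} = \frac{1}{\left(- \frac{1}{1023}\right) \frac{338}{479} + 600621} = \frac{1}{- \frac{338}{490017} + 600621} = \frac{1}{\frac{294314500219}{490017}} = \frac{490017}{294314500219}$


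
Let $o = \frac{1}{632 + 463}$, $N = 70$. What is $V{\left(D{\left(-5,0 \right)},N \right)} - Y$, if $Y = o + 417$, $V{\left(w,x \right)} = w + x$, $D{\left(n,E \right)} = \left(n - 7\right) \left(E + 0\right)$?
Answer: $- \frac{379966}{1095} \approx -347.0$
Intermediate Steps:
$D{\left(n,E \right)} = E \left(-7 + n\right)$ ($D{\left(n,E \right)} = \left(-7 + n\right) E = E \left(-7 + n\right)$)
$o = \frac{1}{1095} \approx 0.00091324$
$Y = \frac{456616}{1095}$ ($Y = \frac{1}{1095} + 417 = \frac{456616}{1095} \approx 417.0$)
$V{\left(D{\left(-5,0 \right)},N \right)} - Y = \left(0 \left(-7 - 5\right) + 70\right) - \frac{456616}{1095} = \left(0 \left(-12\right) + 70\right) - \frac{456616}{1095} = \left(0 + 70\right) - \frac{456616}{1095} = 70 - \frac{456616}{1095} = - \frac{379966}{1095}$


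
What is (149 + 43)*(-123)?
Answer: -23616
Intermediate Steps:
(149 + 43)*(-123) = 192*(-123) = -23616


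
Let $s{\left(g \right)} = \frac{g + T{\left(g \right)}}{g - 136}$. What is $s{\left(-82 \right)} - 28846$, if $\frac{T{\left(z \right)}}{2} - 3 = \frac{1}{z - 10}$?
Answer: $- \frac{289264191}{10028} \approx -28846.0$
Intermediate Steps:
$T{\left(z \right)} = 6 + \frac{2}{-10 + z}$ ($T{\left(z \right)} = 6 + \frac{2}{z - 10} = 6 + \frac{2}{-10 + z}$)
$s{\left(g \right)} = \frac{g + \frac{2 \left(-29 + 3 g\right)}{-10 + g}}{-136 + g}$ ($s{\left(g \right)} = \frac{g + \frac{2 \left(-29 + 3 g\right)}{-10 + g}}{g - 136} = \frac{g + \frac{2 \left(-29 + 3 g\right)}{-10 + g}}{-136 + g}$)
$s{\left(-82 \right)} - 28846 = \frac{-58 + 6 \left(-82\right) - 82 \left(-10 - 82\right)}{\left(-136 - 82\right) \left(-10 - 82\right)} - 28846 = \frac{-58 - 492 - -7544}{\left(-218\right) \left(-92\right)} - 28846 = \left(- \frac{1}{218}\right) \left(- \frac{1}{92}\right) \left(-58 - 492 + 7544\right) - 28846 = \left(- \frac{1}{218}\right) \left(- \frac{1}{92}\right) 6994 - 28846 = \frac{3497}{10028} - 28846 = - \frac{289264191}{10028}$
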